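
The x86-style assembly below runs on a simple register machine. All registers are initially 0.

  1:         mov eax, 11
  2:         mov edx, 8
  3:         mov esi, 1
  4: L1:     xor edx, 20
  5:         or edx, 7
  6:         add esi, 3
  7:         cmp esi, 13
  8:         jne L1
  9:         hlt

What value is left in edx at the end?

eax=11
edx=8
esi=1
edx=8^20=28
edx=28|7=31
esi=1+3=4
cmp esi, 13  (cmp 4,13)
jne L1: taken
edx=31^20=11
edx=11|7=15
esi=4+3=7
cmp esi, 13  (cmp 7,13)
jne L1: taken
edx=15^20=27
edx=27|7=31
esi=7+3=10
cmp esi, 13  (cmp 10,13)
jne L1: taken
edx=31^20=11
edx=11|7=15
esi=10+3=13
cmp esi, 13  (cmp 13,13)
jne L1: not taken
halt.

15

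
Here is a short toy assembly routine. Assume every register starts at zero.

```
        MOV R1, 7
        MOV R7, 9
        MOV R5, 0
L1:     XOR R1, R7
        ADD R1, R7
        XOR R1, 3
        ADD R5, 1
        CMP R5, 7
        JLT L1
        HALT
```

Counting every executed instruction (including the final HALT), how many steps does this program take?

46

MOV R1, 7 → R1=7
MOV R7, 9 → R7=9
MOV R5, 0 → R5=0
XOR R1, R7 → R1=7^9=14
ADD R1, R7 → R1=14+9=23
XOR R1, 3 → R1=23^3=20
ADD R5, 1 → R5=0+1=1
CMP R5, 7  (cmp 1,7)
JLT L1: taken
XOR R1, R7 → R1=20^9=29
ADD R1, R7 → R1=29+9=38
XOR R1, 3 → R1=38^3=37
ADD R5, 1 → R5=1+1=2
CMP R5, 7  (cmp 2,7)
JLT L1: taken
XOR R1, R7 → R1=37^9=44
ADD R1, R7 → R1=44+9=53
XOR R1, 3 → R1=53^3=54
ADD R5, 1 → R5=2+1=3
CMP R5, 7  (cmp 3,7)
JLT L1: taken
XOR R1, R7 → R1=54^9=63
ADD R1, R7 → R1=63+9=72
XOR R1, 3 → R1=72^3=75
ADD R5, 1 → R5=3+1=4
CMP R5, 7  (cmp 4,7)
JLT L1: taken
XOR R1, R7 → R1=75^9=66
ADD R1, R7 → R1=66+9=75
XOR R1, 3 → R1=75^3=72
ADD R5, 1 → R5=4+1=5
CMP R5, 7  (cmp 5,7)
JLT L1: taken
XOR R1, R7 → R1=72^9=65
ADD R1, R7 → R1=65+9=74
XOR R1, 3 → R1=74^3=73
ADD R5, 1 → R5=5+1=6
CMP R5, 7  (cmp 6,7)
JLT L1: taken
XOR R1, R7 → R1=73^9=64
ADD R1, R7 → R1=64+9=73
XOR R1, 3 → R1=73^3=74
ADD R5, 1 → R5=6+1=7
CMP R5, 7  (cmp 7,7)
JLT L1: not taken
halt.
Total executed instructions: 46.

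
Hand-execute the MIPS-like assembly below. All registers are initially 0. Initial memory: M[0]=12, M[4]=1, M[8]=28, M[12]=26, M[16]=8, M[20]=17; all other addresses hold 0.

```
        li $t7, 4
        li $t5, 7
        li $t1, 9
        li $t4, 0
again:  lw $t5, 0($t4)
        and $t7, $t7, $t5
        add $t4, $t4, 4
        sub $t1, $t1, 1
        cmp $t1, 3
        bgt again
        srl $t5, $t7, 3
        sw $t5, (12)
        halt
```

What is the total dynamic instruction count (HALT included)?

43

$t7=4
$t5=7
$t1=9
$t4=0
$t5=M[0]=12
$t7=4&12=4
$t4=0+4=4
$t1=9-1=8
cmp $t1, 3  (cmp 8,3)
bgt again: taken
$t5=M[4]=1
$t7=4&1=0
$t4=4+4=8
$t1=8-1=7
cmp $t1, 3  (cmp 7,3)
bgt again: taken
$t5=M[8]=28
$t7=0&28=0
$t4=8+4=12
$t1=7-1=6
cmp $t1, 3  (cmp 6,3)
bgt again: taken
$t5=M[12]=26
$t7=0&26=0
$t4=12+4=16
$t1=6-1=5
cmp $t1, 3  (cmp 5,3)
bgt again: taken
$t5=M[16]=8
$t7=0&8=0
$t4=16+4=20
$t1=5-1=4
cmp $t1, 3  (cmp 4,3)
bgt again: taken
$t5=M[20]=17
$t7=0&17=0
$t4=20+4=24
$t1=4-1=3
cmp $t1, 3  (cmp 3,3)
bgt again: not taken
$t5=0>>3=0
sw $t5, (12) → M[12]=0
halt.
Total executed instructions: 43.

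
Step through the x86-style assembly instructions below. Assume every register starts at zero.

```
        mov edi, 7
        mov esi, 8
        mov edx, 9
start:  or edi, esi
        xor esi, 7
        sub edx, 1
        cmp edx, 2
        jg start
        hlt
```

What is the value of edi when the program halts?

edi=7
esi=8
edx=9
edi=7|8=15
esi=8^7=15
edx=9-1=8
cmp edx, 2  (cmp 8,2)
jg start: taken
edi=15|15=15
esi=15^7=8
edx=8-1=7
cmp edx, 2  (cmp 7,2)
jg start: taken
edi=15|8=15
esi=8^7=15
edx=7-1=6
cmp edx, 2  (cmp 6,2)
jg start: taken
edi=15|15=15
esi=15^7=8
edx=6-1=5
cmp edx, 2  (cmp 5,2)
jg start: taken
edi=15|8=15
esi=8^7=15
edx=5-1=4
cmp edx, 2  (cmp 4,2)
jg start: taken
edi=15|15=15
esi=15^7=8
edx=4-1=3
cmp edx, 2  (cmp 3,2)
jg start: taken
edi=15|8=15
esi=8^7=15
edx=3-1=2
cmp edx, 2  (cmp 2,2)
jg start: not taken
halt.

15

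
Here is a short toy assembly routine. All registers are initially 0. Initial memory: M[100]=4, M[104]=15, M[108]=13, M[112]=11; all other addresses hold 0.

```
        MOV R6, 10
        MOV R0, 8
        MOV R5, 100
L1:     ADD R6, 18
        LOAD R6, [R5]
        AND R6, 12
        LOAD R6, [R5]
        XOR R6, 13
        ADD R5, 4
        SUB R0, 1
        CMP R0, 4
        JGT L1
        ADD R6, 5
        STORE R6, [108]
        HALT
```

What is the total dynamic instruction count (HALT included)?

after MOV R6, 10: R6=10
after MOV R0, 8: R0=8
after MOV R5, 100: R5=100
after ADD R6, 18: R6=10+18=28
after LOAD R6, [R5]: R6=M[100]=4
after AND R6, 12: R6=4&12=4
after LOAD R6, [R5]: R6=M[100]=4
after XOR R6, 13: R6=4^13=9
after ADD R5, 4: R5=100+4=104
after SUB R0, 1: R0=8-1=7
CMP R0, 4  (cmp 7,4)
JGT L1: taken
after ADD R6, 18: R6=9+18=27
after LOAD R6, [R5]: R6=M[104]=15
after AND R6, 12: R6=15&12=12
after LOAD R6, [R5]: R6=M[104]=15
after XOR R6, 13: R6=15^13=2
after ADD R5, 4: R5=104+4=108
after SUB R0, 1: R0=7-1=6
CMP R0, 4  (cmp 6,4)
JGT L1: taken
after ADD R6, 18: R6=2+18=20
after LOAD R6, [R5]: R6=M[108]=13
after AND R6, 12: R6=13&12=12
after LOAD R6, [R5]: R6=M[108]=13
after XOR R6, 13: R6=13^13=0
after ADD R5, 4: R5=108+4=112
after SUB R0, 1: R0=6-1=5
CMP R0, 4  (cmp 5,4)
JGT L1: taken
after ADD R6, 18: R6=0+18=18
after LOAD R6, [R5]: R6=M[112]=11
after AND R6, 12: R6=11&12=8
after LOAD R6, [R5]: R6=M[112]=11
after XOR R6, 13: R6=11^13=6
after ADD R5, 4: R5=112+4=116
after SUB R0, 1: R0=5-1=4
CMP R0, 4  (cmp 4,4)
JGT L1: not taken
after ADD R6, 5: R6=6+5=11
STORE R6, [108] → M[108]=11
halt.
Total executed instructions: 42.

42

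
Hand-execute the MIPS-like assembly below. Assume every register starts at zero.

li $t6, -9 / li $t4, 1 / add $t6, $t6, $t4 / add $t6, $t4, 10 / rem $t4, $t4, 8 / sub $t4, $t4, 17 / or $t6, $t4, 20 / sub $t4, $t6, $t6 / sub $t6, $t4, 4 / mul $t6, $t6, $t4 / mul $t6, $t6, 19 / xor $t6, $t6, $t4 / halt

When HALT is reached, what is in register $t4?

0

li $t6, -9 → $t6=-9
li $t4, 1 → $t4=1
add $t6, $t6, $t4 → $t6=(-9)+1=-8
add $t6, $t4, 10 → $t6=1+10=11
rem $t4, $t4, 8 → $t4=1%8=1
sub $t4, $t4, 17 → $t4=1-17=-16
or $t6, $t4, 20 → $t6=(-16)|20=-12
sub $t4, $t6, $t6 → $t4=(-12)-(-12)=0
sub $t6, $t4, 4 → $t6=0-4=-4
mul $t6, $t6, $t4 → $t6=(-4)*0=0
mul $t6, $t6, 19 → $t6=0*19=0
xor $t6, $t6, $t4 → $t6=0^0=0
halt.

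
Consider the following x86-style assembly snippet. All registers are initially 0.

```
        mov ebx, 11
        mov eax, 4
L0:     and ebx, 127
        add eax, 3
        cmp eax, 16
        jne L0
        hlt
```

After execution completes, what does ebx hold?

ebx=11
eax=4
ebx=11&127=11
eax=4+3=7
cmp eax, 16  (cmp 7,16)
jne L0: taken
ebx=11&127=11
eax=7+3=10
cmp eax, 16  (cmp 10,16)
jne L0: taken
ebx=11&127=11
eax=10+3=13
cmp eax, 16  (cmp 13,16)
jne L0: taken
ebx=11&127=11
eax=13+3=16
cmp eax, 16  (cmp 16,16)
jne L0: not taken
halt.

11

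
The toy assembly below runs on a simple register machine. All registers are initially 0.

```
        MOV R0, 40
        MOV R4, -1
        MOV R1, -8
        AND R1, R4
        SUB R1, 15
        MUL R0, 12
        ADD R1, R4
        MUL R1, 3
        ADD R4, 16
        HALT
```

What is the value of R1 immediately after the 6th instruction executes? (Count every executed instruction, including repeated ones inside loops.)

R0=40
R4=-1
R1=-8
R1=(-8)&(-1)=-8
R1=(-8)-15=-23
R0=40*12=480
After step 6: R1 = -23.

-23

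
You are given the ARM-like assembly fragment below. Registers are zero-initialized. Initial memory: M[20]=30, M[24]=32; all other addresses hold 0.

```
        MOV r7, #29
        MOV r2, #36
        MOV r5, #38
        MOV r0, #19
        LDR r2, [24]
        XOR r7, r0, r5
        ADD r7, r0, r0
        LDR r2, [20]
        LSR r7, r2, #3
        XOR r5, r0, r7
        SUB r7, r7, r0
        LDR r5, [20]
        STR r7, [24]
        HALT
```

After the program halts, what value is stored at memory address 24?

-16

r7=29
r2=36
r5=38
r0=19
r2=M[24]=32
r7=19^38=53
r7=19+19=38
r2=M[20]=30
r7=30>>3=3
r5=19^3=16
r7=3-19=-16
r5=M[20]=30
STR r7, [24] → M[24]=-16
halt.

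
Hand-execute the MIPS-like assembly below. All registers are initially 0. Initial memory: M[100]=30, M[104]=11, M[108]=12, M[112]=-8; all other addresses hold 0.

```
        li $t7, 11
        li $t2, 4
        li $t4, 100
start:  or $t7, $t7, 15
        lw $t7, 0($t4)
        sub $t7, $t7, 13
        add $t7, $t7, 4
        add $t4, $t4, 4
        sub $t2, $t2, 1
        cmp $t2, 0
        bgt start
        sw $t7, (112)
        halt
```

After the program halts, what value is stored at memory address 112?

after li $t7, 11: $t7=11
after li $t2, 4: $t2=4
after li $t4, 100: $t4=100
after or $t7, $t7, 15: $t7=11|15=15
after lw $t7, 0($t4): $t7=M[100]=30
after sub $t7, $t7, 13: $t7=30-13=17
after add $t7, $t7, 4: $t7=17+4=21
after add $t4, $t4, 4: $t4=100+4=104
after sub $t2, $t2, 1: $t2=4-1=3
cmp $t2, 0  (cmp 3,0)
bgt start: taken
after or $t7, $t7, 15: $t7=21|15=31
after lw $t7, 0($t4): $t7=M[104]=11
after sub $t7, $t7, 13: $t7=11-13=-2
after add $t7, $t7, 4: $t7=(-2)+4=2
after add $t4, $t4, 4: $t4=104+4=108
after sub $t2, $t2, 1: $t2=3-1=2
cmp $t2, 0  (cmp 2,0)
bgt start: taken
after or $t7, $t7, 15: $t7=2|15=15
after lw $t7, 0($t4): $t7=M[108]=12
after sub $t7, $t7, 13: $t7=12-13=-1
after add $t7, $t7, 4: $t7=(-1)+4=3
after add $t4, $t4, 4: $t4=108+4=112
after sub $t2, $t2, 1: $t2=2-1=1
cmp $t2, 0  (cmp 1,0)
bgt start: taken
after or $t7, $t7, 15: $t7=3|15=15
after lw $t7, 0($t4): $t7=M[112]=-8
after sub $t7, $t7, 13: $t7=(-8)-13=-21
after add $t7, $t7, 4: $t7=(-21)+4=-17
after add $t4, $t4, 4: $t4=112+4=116
after sub $t2, $t2, 1: $t2=1-1=0
cmp $t2, 0  (cmp 0,0)
bgt start: not taken
sw $t7, (112) → M[112]=-17
halt.

-17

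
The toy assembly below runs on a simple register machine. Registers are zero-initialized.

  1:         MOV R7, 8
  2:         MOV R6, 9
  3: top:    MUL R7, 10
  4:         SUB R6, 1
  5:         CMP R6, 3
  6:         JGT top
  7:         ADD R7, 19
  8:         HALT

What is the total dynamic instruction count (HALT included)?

28

MOV R7, 8 → R7=8
MOV R6, 9 → R6=9
MUL R7, 10 → R7=8*10=80
SUB R6, 1 → R6=9-1=8
CMP R6, 3  (cmp 8,3)
JGT top: taken
MUL R7, 10 → R7=80*10=800
SUB R6, 1 → R6=8-1=7
CMP R6, 3  (cmp 7,3)
JGT top: taken
MUL R7, 10 → R7=800*10=8000
SUB R6, 1 → R6=7-1=6
CMP R6, 3  (cmp 6,3)
JGT top: taken
MUL R7, 10 → R7=8000*10=80000
SUB R6, 1 → R6=6-1=5
CMP R6, 3  (cmp 5,3)
JGT top: taken
MUL R7, 10 → R7=80000*10=800000
SUB R6, 1 → R6=5-1=4
CMP R6, 3  (cmp 4,3)
JGT top: taken
MUL R7, 10 → R7=800000*10=8000000
SUB R6, 1 → R6=4-1=3
CMP R6, 3  (cmp 3,3)
JGT top: not taken
ADD R7, 19 → R7=8000000+19=8000019
halt.
Total executed instructions: 28.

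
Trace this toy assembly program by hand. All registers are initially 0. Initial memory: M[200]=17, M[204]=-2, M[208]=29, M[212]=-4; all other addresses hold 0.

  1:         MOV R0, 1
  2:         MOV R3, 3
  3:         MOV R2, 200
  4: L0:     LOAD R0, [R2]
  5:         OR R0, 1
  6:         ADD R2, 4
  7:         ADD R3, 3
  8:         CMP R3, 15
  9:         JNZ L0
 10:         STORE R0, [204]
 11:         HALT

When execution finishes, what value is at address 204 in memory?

-3

MOV R0, 1 → R0=1
MOV R3, 3 → R3=3
MOV R2, 200 → R2=200
LOAD R0, [R2] → R0=M[200]=17
OR R0, 1 → R0=17|1=17
ADD R2, 4 → R2=200+4=204
ADD R3, 3 → R3=3+3=6
CMP R3, 15  (cmp 6,15)
JNZ L0: taken
LOAD R0, [R2] → R0=M[204]=-2
OR R0, 1 → R0=(-2)|1=-1
ADD R2, 4 → R2=204+4=208
ADD R3, 3 → R3=6+3=9
CMP R3, 15  (cmp 9,15)
JNZ L0: taken
LOAD R0, [R2] → R0=M[208]=29
OR R0, 1 → R0=29|1=29
ADD R2, 4 → R2=208+4=212
ADD R3, 3 → R3=9+3=12
CMP R3, 15  (cmp 12,15)
JNZ L0: taken
LOAD R0, [R2] → R0=M[212]=-4
OR R0, 1 → R0=(-4)|1=-3
ADD R2, 4 → R2=212+4=216
ADD R3, 3 → R3=12+3=15
CMP R3, 15  (cmp 15,15)
JNZ L0: not taken
STORE R0, [204] → M[204]=-3
halt.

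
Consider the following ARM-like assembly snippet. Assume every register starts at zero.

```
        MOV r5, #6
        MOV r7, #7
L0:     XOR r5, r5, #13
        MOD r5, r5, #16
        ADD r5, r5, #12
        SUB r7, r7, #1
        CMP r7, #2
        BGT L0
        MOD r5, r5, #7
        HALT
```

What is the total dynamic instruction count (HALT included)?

34

r5=6
r7=7
r5=6^13=11
r5=11%16=11
r5=11+12=23
r7=7-1=6
CMP r7, #2  (cmp 6,2)
BGT L0: taken
r5=23^13=26
r5=26%16=10
r5=10+12=22
r7=6-1=5
CMP r7, #2  (cmp 5,2)
BGT L0: taken
r5=22^13=27
r5=27%16=11
r5=11+12=23
r7=5-1=4
CMP r7, #2  (cmp 4,2)
BGT L0: taken
r5=23^13=26
r5=26%16=10
r5=10+12=22
r7=4-1=3
CMP r7, #2  (cmp 3,2)
BGT L0: taken
r5=22^13=27
r5=27%16=11
r5=11+12=23
r7=3-1=2
CMP r7, #2  (cmp 2,2)
BGT L0: not taken
r5=23%7=2
halt.
Total executed instructions: 34.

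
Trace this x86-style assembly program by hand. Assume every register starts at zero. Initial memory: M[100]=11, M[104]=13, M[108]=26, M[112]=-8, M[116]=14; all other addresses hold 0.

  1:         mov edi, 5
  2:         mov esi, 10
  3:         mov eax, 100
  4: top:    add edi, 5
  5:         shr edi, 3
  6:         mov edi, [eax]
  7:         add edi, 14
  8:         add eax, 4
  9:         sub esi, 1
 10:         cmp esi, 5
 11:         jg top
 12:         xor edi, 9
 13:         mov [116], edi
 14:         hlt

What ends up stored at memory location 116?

21

mov edi, 5 → edi=5
mov esi, 10 → esi=10
mov eax, 100 → eax=100
add edi, 5 → edi=5+5=10
shr edi, 3 → edi=10>>3=1
mov edi, [eax] → edi=M[100]=11
add edi, 14 → edi=11+14=25
add eax, 4 → eax=100+4=104
sub esi, 1 → esi=10-1=9
cmp esi, 5  (cmp 9,5)
jg top: taken
add edi, 5 → edi=25+5=30
shr edi, 3 → edi=30>>3=3
mov edi, [eax] → edi=M[104]=13
add edi, 14 → edi=13+14=27
add eax, 4 → eax=104+4=108
sub esi, 1 → esi=9-1=8
cmp esi, 5  (cmp 8,5)
jg top: taken
add edi, 5 → edi=27+5=32
shr edi, 3 → edi=32>>3=4
mov edi, [eax] → edi=M[108]=26
add edi, 14 → edi=26+14=40
add eax, 4 → eax=108+4=112
sub esi, 1 → esi=8-1=7
cmp esi, 5  (cmp 7,5)
jg top: taken
add edi, 5 → edi=40+5=45
shr edi, 3 → edi=45>>3=5
mov edi, [eax] → edi=M[112]=-8
add edi, 14 → edi=(-8)+14=6
add eax, 4 → eax=112+4=116
sub esi, 1 → esi=7-1=6
cmp esi, 5  (cmp 6,5)
jg top: taken
add edi, 5 → edi=6+5=11
shr edi, 3 → edi=11>>3=1
mov edi, [eax] → edi=M[116]=14
add edi, 14 → edi=14+14=28
add eax, 4 → eax=116+4=120
sub esi, 1 → esi=6-1=5
cmp esi, 5  (cmp 5,5)
jg top: not taken
xor edi, 9 → edi=28^9=21
mov [116], edi → M[116]=21
halt.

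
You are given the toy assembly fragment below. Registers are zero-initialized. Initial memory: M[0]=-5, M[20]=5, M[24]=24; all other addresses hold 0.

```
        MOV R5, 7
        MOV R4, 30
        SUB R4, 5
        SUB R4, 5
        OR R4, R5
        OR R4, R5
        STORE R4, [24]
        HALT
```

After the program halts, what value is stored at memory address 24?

after MOV R5, 7: R5=7
after MOV R4, 30: R4=30
after SUB R4, 5: R4=30-5=25
after SUB R4, 5: R4=25-5=20
after OR R4, R5: R4=20|7=23
after OR R4, R5: R4=23|7=23
STORE R4, [24] → M[24]=23
halt.

23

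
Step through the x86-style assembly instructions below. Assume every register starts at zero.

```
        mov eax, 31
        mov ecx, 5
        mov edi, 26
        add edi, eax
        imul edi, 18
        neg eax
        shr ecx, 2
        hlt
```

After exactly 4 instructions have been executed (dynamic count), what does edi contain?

eax=31
ecx=5
edi=26
edi=26+31=57
After step 4: edi = 57.

57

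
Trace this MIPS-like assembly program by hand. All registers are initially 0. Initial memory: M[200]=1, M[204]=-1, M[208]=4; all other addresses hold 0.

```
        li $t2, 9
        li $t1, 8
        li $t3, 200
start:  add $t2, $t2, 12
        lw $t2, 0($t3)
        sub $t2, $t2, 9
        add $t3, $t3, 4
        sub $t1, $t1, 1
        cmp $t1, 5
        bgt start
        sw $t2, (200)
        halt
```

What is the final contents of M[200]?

$t2=9
$t1=8
$t3=200
$t2=9+12=21
$t2=M[200]=1
$t2=1-9=-8
$t3=200+4=204
$t1=8-1=7
cmp $t1, 5  (cmp 7,5)
bgt start: taken
$t2=(-8)+12=4
$t2=M[204]=-1
$t2=(-1)-9=-10
$t3=204+4=208
$t1=7-1=6
cmp $t1, 5  (cmp 6,5)
bgt start: taken
$t2=(-10)+12=2
$t2=M[208]=4
$t2=4-9=-5
$t3=208+4=212
$t1=6-1=5
cmp $t1, 5  (cmp 5,5)
bgt start: not taken
sw $t2, (200) → M[200]=-5
halt.

-5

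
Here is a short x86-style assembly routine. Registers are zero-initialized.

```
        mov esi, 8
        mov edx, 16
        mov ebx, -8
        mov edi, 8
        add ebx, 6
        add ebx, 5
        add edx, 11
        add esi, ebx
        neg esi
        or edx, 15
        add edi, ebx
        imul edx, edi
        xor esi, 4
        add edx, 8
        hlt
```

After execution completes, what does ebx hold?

3

after mov esi, 8: esi=8
after mov edx, 16: edx=16
after mov ebx, -8: ebx=-8
after mov edi, 8: edi=8
after add ebx, 6: ebx=(-8)+6=-2
after add ebx, 5: ebx=(-2)+5=3
after add edx, 11: edx=16+11=27
after add esi, ebx: esi=8+3=11
after neg esi: esi=-(11)=-11
after or edx, 15: edx=27|15=31
after add edi, ebx: edi=8+3=11
after imul edx, edi: edx=31*11=341
after xor esi, 4: esi=(-11)^4=-15
after add edx, 8: edx=341+8=349
halt.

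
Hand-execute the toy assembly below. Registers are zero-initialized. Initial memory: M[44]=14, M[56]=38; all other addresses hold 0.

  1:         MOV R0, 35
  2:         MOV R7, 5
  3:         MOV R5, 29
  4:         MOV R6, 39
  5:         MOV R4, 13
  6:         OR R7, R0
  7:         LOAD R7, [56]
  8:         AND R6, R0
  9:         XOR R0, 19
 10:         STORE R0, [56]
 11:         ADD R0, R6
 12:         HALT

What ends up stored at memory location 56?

R0=35
R7=5
R5=29
R6=39
R4=13
R7=5|35=39
R7=M[56]=38
R6=39&35=35
R0=35^19=48
STORE R0, [56] → M[56]=48
R0=48+35=83
halt.

48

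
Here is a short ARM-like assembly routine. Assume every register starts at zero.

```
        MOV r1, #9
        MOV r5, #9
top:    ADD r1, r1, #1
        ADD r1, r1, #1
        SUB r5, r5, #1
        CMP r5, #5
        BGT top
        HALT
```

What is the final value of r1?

MOV r1, #9 → r1=9
MOV r5, #9 → r5=9
ADD r1, r1, #1 → r1=9+1=10
ADD r1, r1, #1 → r1=10+1=11
SUB r5, r5, #1 → r5=9-1=8
CMP r5, #5  (cmp 8,5)
BGT top: taken
ADD r1, r1, #1 → r1=11+1=12
ADD r1, r1, #1 → r1=12+1=13
SUB r5, r5, #1 → r5=8-1=7
CMP r5, #5  (cmp 7,5)
BGT top: taken
ADD r1, r1, #1 → r1=13+1=14
ADD r1, r1, #1 → r1=14+1=15
SUB r5, r5, #1 → r5=7-1=6
CMP r5, #5  (cmp 6,5)
BGT top: taken
ADD r1, r1, #1 → r1=15+1=16
ADD r1, r1, #1 → r1=16+1=17
SUB r5, r5, #1 → r5=6-1=5
CMP r5, #5  (cmp 5,5)
BGT top: not taken
halt.

17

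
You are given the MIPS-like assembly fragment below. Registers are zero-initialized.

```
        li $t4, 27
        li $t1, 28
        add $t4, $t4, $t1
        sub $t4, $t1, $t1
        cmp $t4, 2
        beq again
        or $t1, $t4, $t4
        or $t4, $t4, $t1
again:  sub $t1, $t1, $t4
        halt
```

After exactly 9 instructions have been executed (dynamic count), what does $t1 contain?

0

$t4=27
$t1=28
$t4=27+28=55
$t4=28-28=0
cmp $t4, 2  (cmp 0,2)
beq again: not taken
$t1=0|0=0
$t4=0|0=0
$t1=0-0=0
After step 9: $t1 = 0.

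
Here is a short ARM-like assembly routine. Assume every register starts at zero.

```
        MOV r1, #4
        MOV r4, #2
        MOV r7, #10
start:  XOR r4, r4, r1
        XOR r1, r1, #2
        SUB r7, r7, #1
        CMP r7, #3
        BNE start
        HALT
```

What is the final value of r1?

6

after MOV r1, #4: r1=4
after MOV r4, #2: r4=2
after MOV r7, #10: r7=10
after XOR r4, r4, r1: r4=2^4=6
after XOR r1, r1, #2: r1=4^2=6
after SUB r7, r7, #1: r7=10-1=9
CMP r7, #3  (cmp 9,3)
BNE start: taken
after XOR r4, r4, r1: r4=6^6=0
after XOR r1, r1, #2: r1=6^2=4
after SUB r7, r7, #1: r7=9-1=8
CMP r7, #3  (cmp 8,3)
BNE start: taken
after XOR r4, r4, r1: r4=0^4=4
after XOR r1, r1, #2: r1=4^2=6
after SUB r7, r7, #1: r7=8-1=7
CMP r7, #3  (cmp 7,3)
BNE start: taken
after XOR r4, r4, r1: r4=4^6=2
after XOR r1, r1, #2: r1=6^2=4
after SUB r7, r7, #1: r7=7-1=6
CMP r7, #3  (cmp 6,3)
BNE start: taken
after XOR r4, r4, r1: r4=2^4=6
after XOR r1, r1, #2: r1=4^2=6
after SUB r7, r7, #1: r7=6-1=5
CMP r7, #3  (cmp 5,3)
BNE start: taken
after XOR r4, r4, r1: r4=6^6=0
after XOR r1, r1, #2: r1=6^2=4
after SUB r7, r7, #1: r7=5-1=4
CMP r7, #3  (cmp 4,3)
BNE start: taken
after XOR r4, r4, r1: r4=0^4=4
after XOR r1, r1, #2: r1=4^2=6
after SUB r7, r7, #1: r7=4-1=3
CMP r7, #3  (cmp 3,3)
BNE start: not taken
halt.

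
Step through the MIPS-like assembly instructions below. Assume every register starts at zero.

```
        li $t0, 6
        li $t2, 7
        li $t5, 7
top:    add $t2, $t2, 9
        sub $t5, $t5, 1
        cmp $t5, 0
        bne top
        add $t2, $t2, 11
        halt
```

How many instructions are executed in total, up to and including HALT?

li $t0, 6 → $t0=6
li $t2, 7 → $t2=7
li $t5, 7 → $t5=7
add $t2, $t2, 9 → $t2=7+9=16
sub $t5, $t5, 1 → $t5=7-1=6
cmp $t5, 0  (cmp 6,0)
bne top: taken
add $t2, $t2, 9 → $t2=16+9=25
sub $t5, $t5, 1 → $t5=6-1=5
cmp $t5, 0  (cmp 5,0)
bne top: taken
add $t2, $t2, 9 → $t2=25+9=34
sub $t5, $t5, 1 → $t5=5-1=4
cmp $t5, 0  (cmp 4,0)
bne top: taken
add $t2, $t2, 9 → $t2=34+9=43
sub $t5, $t5, 1 → $t5=4-1=3
cmp $t5, 0  (cmp 3,0)
bne top: taken
add $t2, $t2, 9 → $t2=43+9=52
sub $t5, $t5, 1 → $t5=3-1=2
cmp $t5, 0  (cmp 2,0)
bne top: taken
add $t2, $t2, 9 → $t2=52+9=61
sub $t5, $t5, 1 → $t5=2-1=1
cmp $t5, 0  (cmp 1,0)
bne top: taken
add $t2, $t2, 9 → $t2=61+9=70
sub $t5, $t5, 1 → $t5=1-1=0
cmp $t5, 0  (cmp 0,0)
bne top: not taken
add $t2, $t2, 11 → $t2=70+11=81
halt.
Total executed instructions: 33.

33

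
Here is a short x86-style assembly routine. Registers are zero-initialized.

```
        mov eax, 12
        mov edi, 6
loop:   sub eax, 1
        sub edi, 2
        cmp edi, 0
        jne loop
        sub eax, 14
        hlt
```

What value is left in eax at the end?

-5

mov eax, 12 → eax=12
mov edi, 6 → edi=6
sub eax, 1 → eax=12-1=11
sub edi, 2 → edi=6-2=4
cmp edi, 0  (cmp 4,0)
jne loop: taken
sub eax, 1 → eax=11-1=10
sub edi, 2 → edi=4-2=2
cmp edi, 0  (cmp 2,0)
jne loop: taken
sub eax, 1 → eax=10-1=9
sub edi, 2 → edi=2-2=0
cmp edi, 0  (cmp 0,0)
jne loop: not taken
sub eax, 14 → eax=9-14=-5
halt.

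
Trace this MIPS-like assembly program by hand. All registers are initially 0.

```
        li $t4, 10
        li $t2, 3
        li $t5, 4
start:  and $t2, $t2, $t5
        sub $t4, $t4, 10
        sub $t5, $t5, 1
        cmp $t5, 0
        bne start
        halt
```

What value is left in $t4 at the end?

-30

$t4=10
$t2=3
$t5=4
$t2=3&4=0
$t4=10-10=0
$t5=4-1=3
cmp $t5, 0  (cmp 3,0)
bne start: taken
$t2=0&3=0
$t4=0-10=-10
$t5=3-1=2
cmp $t5, 0  (cmp 2,0)
bne start: taken
$t2=0&2=0
$t4=(-10)-10=-20
$t5=2-1=1
cmp $t5, 0  (cmp 1,0)
bne start: taken
$t2=0&1=0
$t4=(-20)-10=-30
$t5=1-1=0
cmp $t5, 0  (cmp 0,0)
bne start: not taken
halt.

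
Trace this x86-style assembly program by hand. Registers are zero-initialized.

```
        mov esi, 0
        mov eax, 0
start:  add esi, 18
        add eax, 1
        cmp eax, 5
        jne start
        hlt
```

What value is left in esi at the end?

90

esi=0
eax=0
esi=0+18=18
eax=0+1=1
cmp eax, 5  (cmp 1,5)
jne start: taken
esi=18+18=36
eax=1+1=2
cmp eax, 5  (cmp 2,5)
jne start: taken
esi=36+18=54
eax=2+1=3
cmp eax, 5  (cmp 3,5)
jne start: taken
esi=54+18=72
eax=3+1=4
cmp eax, 5  (cmp 4,5)
jne start: taken
esi=72+18=90
eax=4+1=5
cmp eax, 5  (cmp 5,5)
jne start: not taken
halt.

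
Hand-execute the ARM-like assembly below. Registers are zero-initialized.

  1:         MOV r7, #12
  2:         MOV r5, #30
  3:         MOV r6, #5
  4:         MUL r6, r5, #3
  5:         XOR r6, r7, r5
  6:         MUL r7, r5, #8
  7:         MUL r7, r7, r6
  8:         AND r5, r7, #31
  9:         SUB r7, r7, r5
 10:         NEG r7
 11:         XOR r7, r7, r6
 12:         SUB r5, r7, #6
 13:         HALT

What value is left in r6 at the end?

r7=12
r5=30
r6=5
r6=30*3=90
r6=12^30=18
r7=30*8=240
r7=240*18=4320
r5=4320&31=0
r7=4320-0=4320
r7=-(4320)=-4320
r7=(-4320)^18=-4302
r5=(-4302)-6=-4308
halt.

18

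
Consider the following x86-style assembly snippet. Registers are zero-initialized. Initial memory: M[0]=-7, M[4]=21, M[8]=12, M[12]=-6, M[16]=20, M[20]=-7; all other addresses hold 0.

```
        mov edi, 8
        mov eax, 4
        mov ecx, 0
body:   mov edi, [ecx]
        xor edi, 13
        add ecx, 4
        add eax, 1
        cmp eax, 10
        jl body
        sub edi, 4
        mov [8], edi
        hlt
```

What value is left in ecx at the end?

24

edi=8
eax=4
ecx=0
edi=M[0]=-7
edi=(-7)^13=-12
ecx=0+4=4
eax=4+1=5
cmp eax, 10  (cmp 5,10)
jl body: taken
edi=M[4]=21
edi=21^13=24
ecx=4+4=8
eax=5+1=6
cmp eax, 10  (cmp 6,10)
jl body: taken
edi=M[8]=12
edi=12^13=1
ecx=8+4=12
eax=6+1=7
cmp eax, 10  (cmp 7,10)
jl body: taken
edi=M[12]=-6
edi=(-6)^13=-9
ecx=12+4=16
eax=7+1=8
cmp eax, 10  (cmp 8,10)
jl body: taken
edi=M[16]=20
edi=20^13=25
ecx=16+4=20
eax=8+1=9
cmp eax, 10  (cmp 9,10)
jl body: taken
edi=M[20]=-7
edi=(-7)^13=-12
ecx=20+4=24
eax=9+1=10
cmp eax, 10  (cmp 10,10)
jl body: not taken
edi=(-12)-4=-16
mov [8], edi → M[8]=-16
halt.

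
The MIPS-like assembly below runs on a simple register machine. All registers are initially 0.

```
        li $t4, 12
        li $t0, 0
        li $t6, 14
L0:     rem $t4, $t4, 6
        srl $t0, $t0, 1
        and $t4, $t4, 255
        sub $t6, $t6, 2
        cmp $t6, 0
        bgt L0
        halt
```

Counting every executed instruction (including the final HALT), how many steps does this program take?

after li $t4, 12: $t4=12
after li $t0, 0: $t0=0
after li $t6, 14: $t6=14
after rem $t4, $t4, 6: $t4=12%6=0
after srl $t0, $t0, 1: $t0=0>>1=0
after and $t4, $t4, 255: $t4=0&255=0
after sub $t6, $t6, 2: $t6=14-2=12
cmp $t6, 0  (cmp 12,0)
bgt L0: taken
after rem $t4, $t4, 6: $t4=0%6=0
after srl $t0, $t0, 1: $t0=0>>1=0
after and $t4, $t4, 255: $t4=0&255=0
after sub $t6, $t6, 2: $t6=12-2=10
cmp $t6, 0  (cmp 10,0)
bgt L0: taken
after rem $t4, $t4, 6: $t4=0%6=0
after srl $t0, $t0, 1: $t0=0>>1=0
after and $t4, $t4, 255: $t4=0&255=0
after sub $t6, $t6, 2: $t6=10-2=8
cmp $t6, 0  (cmp 8,0)
bgt L0: taken
after rem $t4, $t4, 6: $t4=0%6=0
after srl $t0, $t0, 1: $t0=0>>1=0
after and $t4, $t4, 255: $t4=0&255=0
after sub $t6, $t6, 2: $t6=8-2=6
cmp $t6, 0  (cmp 6,0)
bgt L0: taken
after rem $t4, $t4, 6: $t4=0%6=0
after srl $t0, $t0, 1: $t0=0>>1=0
after and $t4, $t4, 255: $t4=0&255=0
after sub $t6, $t6, 2: $t6=6-2=4
cmp $t6, 0  (cmp 4,0)
bgt L0: taken
after rem $t4, $t4, 6: $t4=0%6=0
after srl $t0, $t0, 1: $t0=0>>1=0
after and $t4, $t4, 255: $t4=0&255=0
after sub $t6, $t6, 2: $t6=4-2=2
cmp $t6, 0  (cmp 2,0)
bgt L0: taken
after rem $t4, $t4, 6: $t4=0%6=0
after srl $t0, $t0, 1: $t0=0>>1=0
after and $t4, $t4, 255: $t4=0&255=0
after sub $t6, $t6, 2: $t6=2-2=0
cmp $t6, 0  (cmp 0,0)
bgt L0: not taken
halt.
Total executed instructions: 46.

46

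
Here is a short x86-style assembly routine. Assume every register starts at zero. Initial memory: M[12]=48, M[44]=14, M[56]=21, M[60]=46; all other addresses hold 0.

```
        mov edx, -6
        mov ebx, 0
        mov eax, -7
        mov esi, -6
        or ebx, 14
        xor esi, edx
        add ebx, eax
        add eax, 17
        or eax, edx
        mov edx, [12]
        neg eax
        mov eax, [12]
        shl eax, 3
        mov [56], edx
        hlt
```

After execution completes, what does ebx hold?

mov edx, -6 → edx=-6
mov ebx, 0 → ebx=0
mov eax, -7 → eax=-7
mov esi, -6 → esi=-6
or ebx, 14 → ebx=0|14=14
xor esi, edx → esi=(-6)^(-6)=0
add ebx, eax → ebx=14+(-7)=7
add eax, 17 → eax=(-7)+17=10
or eax, edx → eax=10|(-6)=-6
mov edx, [12] → edx=M[12]=48
neg eax → eax=-(-6)=6
mov eax, [12] → eax=M[12]=48
shl eax, 3 → eax=48<<3=384
mov [56], edx → M[56]=48
halt.

7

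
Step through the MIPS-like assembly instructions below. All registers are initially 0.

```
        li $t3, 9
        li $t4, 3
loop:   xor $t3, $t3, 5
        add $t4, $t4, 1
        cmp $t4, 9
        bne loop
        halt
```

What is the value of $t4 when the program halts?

9

$t3=9
$t4=3
$t3=9^5=12
$t4=3+1=4
cmp $t4, 9  (cmp 4,9)
bne loop: taken
$t3=12^5=9
$t4=4+1=5
cmp $t4, 9  (cmp 5,9)
bne loop: taken
$t3=9^5=12
$t4=5+1=6
cmp $t4, 9  (cmp 6,9)
bne loop: taken
$t3=12^5=9
$t4=6+1=7
cmp $t4, 9  (cmp 7,9)
bne loop: taken
$t3=9^5=12
$t4=7+1=8
cmp $t4, 9  (cmp 8,9)
bne loop: taken
$t3=12^5=9
$t4=8+1=9
cmp $t4, 9  (cmp 9,9)
bne loop: not taken
halt.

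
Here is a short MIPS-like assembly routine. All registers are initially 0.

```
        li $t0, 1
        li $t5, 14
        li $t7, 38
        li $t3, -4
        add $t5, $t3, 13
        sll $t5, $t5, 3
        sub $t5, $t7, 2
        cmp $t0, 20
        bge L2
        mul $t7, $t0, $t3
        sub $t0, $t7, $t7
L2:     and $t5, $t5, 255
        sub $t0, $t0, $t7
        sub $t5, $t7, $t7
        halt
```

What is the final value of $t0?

4

after li $t0, 1: $t0=1
after li $t5, 14: $t5=14
after li $t7, 38: $t7=38
after li $t3, -4: $t3=-4
after add $t5, $t3, 13: $t5=(-4)+13=9
after sll $t5, $t5, 3: $t5=9<<3=72
after sub $t5, $t7, 2: $t5=38-2=36
cmp $t0, 20  (cmp 1,20)
bge L2: not taken
after mul $t7, $t0, $t3: $t7=1*(-4)=-4
after sub $t0, $t7, $t7: $t0=(-4)-(-4)=0
after and $t5, $t5, 255: $t5=36&255=36
after sub $t0, $t0, $t7: $t0=0-(-4)=4
after sub $t5, $t7, $t7: $t5=(-4)-(-4)=0
halt.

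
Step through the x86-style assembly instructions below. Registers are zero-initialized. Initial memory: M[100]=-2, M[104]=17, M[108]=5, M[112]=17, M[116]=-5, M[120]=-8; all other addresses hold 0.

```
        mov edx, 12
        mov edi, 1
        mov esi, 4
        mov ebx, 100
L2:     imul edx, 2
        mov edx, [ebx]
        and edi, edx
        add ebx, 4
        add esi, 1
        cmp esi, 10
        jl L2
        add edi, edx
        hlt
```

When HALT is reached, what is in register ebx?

after mov edx, 12: edx=12
after mov edi, 1: edi=1
after mov esi, 4: esi=4
after mov ebx, 100: ebx=100
after imul edx, 2: edx=12*2=24
after mov edx, [ebx]: edx=M[100]=-2
after and edi, edx: edi=1&(-2)=0
after add ebx, 4: ebx=100+4=104
after add esi, 1: esi=4+1=5
cmp esi, 10  (cmp 5,10)
jl L2: taken
after imul edx, 2: edx=(-2)*2=-4
after mov edx, [ebx]: edx=M[104]=17
after and edi, edx: edi=0&17=0
after add ebx, 4: ebx=104+4=108
after add esi, 1: esi=5+1=6
cmp esi, 10  (cmp 6,10)
jl L2: taken
after imul edx, 2: edx=17*2=34
after mov edx, [ebx]: edx=M[108]=5
after and edi, edx: edi=0&5=0
after add ebx, 4: ebx=108+4=112
after add esi, 1: esi=6+1=7
cmp esi, 10  (cmp 7,10)
jl L2: taken
after imul edx, 2: edx=5*2=10
after mov edx, [ebx]: edx=M[112]=17
after and edi, edx: edi=0&17=0
after add ebx, 4: ebx=112+4=116
after add esi, 1: esi=7+1=8
cmp esi, 10  (cmp 8,10)
jl L2: taken
after imul edx, 2: edx=17*2=34
after mov edx, [ebx]: edx=M[116]=-5
after and edi, edx: edi=0&(-5)=0
after add ebx, 4: ebx=116+4=120
after add esi, 1: esi=8+1=9
cmp esi, 10  (cmp 9,10)
jl L2: taken
after imul edx, 2: edx=(-5)*2=-10
after mov edx, [ebx]: edx=M[120]=-8
after and edi, edx: edi=0&(-8)=0
after add ebx, 4: ebx=120+4=124
after add esi, 1: esi=9+1=10
cmp esi, 10  (cmp 10,10)
jl L2: not taken
after add edi, edx: edi=0+(-8)=-8
halt.

124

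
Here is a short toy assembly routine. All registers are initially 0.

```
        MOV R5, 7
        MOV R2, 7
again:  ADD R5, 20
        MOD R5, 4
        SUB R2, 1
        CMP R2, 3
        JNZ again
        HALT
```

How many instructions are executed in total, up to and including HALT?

23

after MOV R5, 7: R5=7
after MOV R2, 7: R2=7
after ADD R5, 20: R5=7+20=27
after MOD R5, 4: R5=27%4=3
after SUB R2, 1: R2=7-1=6
CMP R2, 3  (cmp 6,3)
JNZ again: taken
after ADD R5, 20: R5=3+20=23
after MOD R5, 4: R5=23%4=3
after SUB R2, 1: R2=6-1=5
CMP R2, 3  (cmp 5,3)
JNZ again: taken
after ADD R5, 20: R5=3+20=23
after MOD R5, 4: R5=23%4=3
after SUB R2, 1: R2=5-1=4
CMP R2, 3  (cmp 4,3)
JNZ again: taken
after ADD R5, 20: R5=3+20=23
after MOD R5, 4: R5=23%4=3
after SUB R2, 1: R2=4-1=3
CMP R2, 3  (cmp 3,3)
JNZ again: not taken
halt.
Total executed instructions: 23.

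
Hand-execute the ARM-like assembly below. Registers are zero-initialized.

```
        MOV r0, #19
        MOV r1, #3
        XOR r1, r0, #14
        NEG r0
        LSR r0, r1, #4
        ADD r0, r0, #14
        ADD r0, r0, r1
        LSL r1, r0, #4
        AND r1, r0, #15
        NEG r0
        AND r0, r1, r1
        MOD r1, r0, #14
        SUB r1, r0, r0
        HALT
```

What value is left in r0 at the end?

MOV r0, #19 → r0=19
MOV r1, #3 → r1=3
XOR r1, r0, #14 → r1=19^14=29
NEG r0 → r0=-(19)=-19
LSR r0, r1, #4 → r0=29>>4=1
ADD r0, r0, #14 → r0=1+14=15
ADD r0, r0, r1 → r0=15+29=44
LSL r1, r0, #4 → r1=44<<4=704
AND r1, r0, #15 → r1=44&15=12
NEG r0 → r0=-(44)=-44
AND r0, r1, r1 → r0=12&12=12
MOD r1, r0, #14 → r1=12%14=12
SUB r1, r0, r0 → r1=12-12=0
halt.

12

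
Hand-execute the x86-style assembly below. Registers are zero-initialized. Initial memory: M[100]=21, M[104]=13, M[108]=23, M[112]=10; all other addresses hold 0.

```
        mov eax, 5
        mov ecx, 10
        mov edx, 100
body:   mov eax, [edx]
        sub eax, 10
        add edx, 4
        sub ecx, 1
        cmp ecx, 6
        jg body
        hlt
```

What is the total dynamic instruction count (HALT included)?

mov eax, 5 → eax=5
mov ecx, 10 → ecx=10
mov edx, 100 → edx=100
mov eax, [edx] → eax=M[100]=21
sub eax, 10 → eax=21-10=11
add edx, 4 → edx=100+4=104
sub ecx, 1 → ecx=10-1=9
cmp ecx, 6  (cmp 9,6)
jg body: taken
mov eax, [edx] → eax=M[104]=13
sub eax, 10 → eax=13-10=3
add edx, 4 → edx=104+4=108
sub ecx, 1 → ecx=9-1=8
cmp ecx, 6  (cmp 8,6)
jg body: taken
mov eax, [edx] → eax=M[108]=23
sub eax, 10 → eax=23-10=13
add edx, 4 → edx=108+4=112
sub ecx, 1 → ecx=8-1=7
cmp ecx, 6  (cmp 7,6)
jg body: taken
mov eax, [edx] → eax=M[112]=10
sub eax, 10 → eax=10-10=0
add edx, 4 → edx=112+4=116
sub ecx, 1 → ecx=7-1=6
cmp ecx, 6  (cmp 6,6)
jg body: not taken
halt.
Total executed instructions: 28.

28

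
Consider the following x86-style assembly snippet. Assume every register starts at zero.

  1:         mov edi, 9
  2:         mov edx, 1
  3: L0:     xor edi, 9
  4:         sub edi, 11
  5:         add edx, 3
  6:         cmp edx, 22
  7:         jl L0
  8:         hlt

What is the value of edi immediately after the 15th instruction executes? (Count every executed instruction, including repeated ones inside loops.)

after mov edi, 9: edi=9
after mov edx, 1: edx=1
after xor edi, 9: edi=9^9=0
after sub edi, 11: edi=0-11=-11
after add edx, 3: edx=1+3=4
cmp edx, 22  (cmp 4,22)
jl L0: taken
after xor edi, 9: edi=(-11)^9=-4
after sub edi, 11: edi=(-4)-11=-15
after add edx, 3: edx=4+3=7
cmp edx, 22  (cmp 7,22)
jl L0: taken
after xor edi, 9: edi=(-15)^9=-8
after sub edi, 11: edi=(-8)-11=-19
after add edx, 3: edx=7+3=10
After step 15: edi = -19.

-19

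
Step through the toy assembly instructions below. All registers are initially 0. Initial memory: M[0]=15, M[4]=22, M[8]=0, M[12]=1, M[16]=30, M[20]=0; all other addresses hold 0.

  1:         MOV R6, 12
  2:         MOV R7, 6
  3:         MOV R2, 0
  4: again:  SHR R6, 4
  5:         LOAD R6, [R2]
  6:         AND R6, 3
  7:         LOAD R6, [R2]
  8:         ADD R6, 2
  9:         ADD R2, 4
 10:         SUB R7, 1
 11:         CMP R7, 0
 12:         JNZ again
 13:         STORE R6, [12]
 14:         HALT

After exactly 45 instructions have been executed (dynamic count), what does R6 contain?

32

MOV R6, 12 → R6=12
MOV R7, 6 → R7=6
MOV R2, 0 → R2=0
SHR R6, 4 → R6=12>>4=0
LOAD R6, [R2] → R6=M[0]=15
AND R6, 3 → R6=15&3=3
LOAD R6, [R2] → R6=M[0]=15
ADD R6, 2 → R6=15+2=17
ADD R2, 4 → R2=0+4=4
SUB R7, 1 → R7=6-1=5
CMP R7, 0  (cmp 5,0)
JNZ again: taken
SHR R6, 4 → R6=17>>4=1
LOAD R6, [R2] → R6=M[4]=22
AND R6, 3 → R6=22&3=2
LOAD R6, [R2] → R6=M[4]=22
ADD R6, 2 → R6=22+2=24
ADD R2, 4 → R2=4+4=8
SUB R7, 1 → R7=5-1=4
CMP R7, 0  (cmp 4,0)
JNZ again: taken
SHR R6, 4 → R6=24>>4=1
LOAD R6, [R2] → R6=M[8]=0
AND R6, 3 → R6=0&3=0
LOAD R6, [R2] → R6=M[8]=0
ADD R6, 2 → R6=0+2=2
ADD R2, 4 → R2=8+4=12
SUB R7, 1 → R7=4-1=3
CMP R7, 0  (cmp 3,0)
JNZ again: taken
SHR R6, 4 → R6=2>>4=0
LOAD R6, [R2] → R6=M[12]=1
AND R6, 3 → R6=1&3=1
LOAD R6, [R2] → R6=M[12]=1
ADD R6, 2 → R6=1+2=3
ADD R2, 4 → R2=12+4=16
SUB R7, 1 → R7=3-1=2
CMP R7, 0  (cmp 2,0)
JNZ again: taken
SHR R6, 4 → R6=3>>4=0
LOAD R6, [R2] → R6=M[16]=30
AND R6, 3 → R6=30&3=2
LOAD R6, [R2] → R6=M[16]=30
ADD R6, 2 → R6=30+2=32
ADD R2, 4 → R2=16+4=20
After step 45: R6 = 32.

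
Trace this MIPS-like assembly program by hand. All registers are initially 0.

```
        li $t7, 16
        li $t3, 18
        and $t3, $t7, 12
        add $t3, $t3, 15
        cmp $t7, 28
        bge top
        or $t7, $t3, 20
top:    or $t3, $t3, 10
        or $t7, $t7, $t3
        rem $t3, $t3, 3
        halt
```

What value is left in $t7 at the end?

31

li $t7, 16 → $t7=16
li $t3, 18 → $t3=18
and $t3, $t7, 12 → $t3=16&12=0
add $t3, $t3, 15 → $t3=0+15=15
cmp $t7, 28  (cmp 16,28)
bge top: not taken
or $t7, $t3, 20 → $t7=15|20=31
or $t3, $t3, 10 → $t3=15|10=15
or $t7, $t7, $t3 → $t7=31|15=31
rem $t3, $t3, 3 → $t3=15%3=0
halt.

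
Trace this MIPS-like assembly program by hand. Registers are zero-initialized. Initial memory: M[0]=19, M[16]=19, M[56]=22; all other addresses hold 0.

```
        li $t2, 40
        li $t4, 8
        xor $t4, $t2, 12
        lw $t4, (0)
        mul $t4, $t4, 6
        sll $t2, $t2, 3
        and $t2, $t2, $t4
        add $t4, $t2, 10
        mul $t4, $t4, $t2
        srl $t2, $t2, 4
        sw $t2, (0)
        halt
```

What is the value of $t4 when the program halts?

4736

li $t2, 40 → $t2=40
li $t4, 8 → $t4=8
xor $t4, $t2, 12 → $t4=40^12=36
lw $t4, (0) → $t4=M[0]=19
mul $t4, $t4, 6 → $t4=19*6=114
sll $t2, $t2, 3 → $t2=40<<3=320
and $t2, $t2, $t4 → $t2=320&114=64
add $t4, $t2, 10 → $t4=64+10=74
mul $t4, $t4, $t2 → $t4=74*64=4736
srl $t2, $t2, 4 → $t2=64>>4=4
sw $t2, (0) → M[0]=4
halt.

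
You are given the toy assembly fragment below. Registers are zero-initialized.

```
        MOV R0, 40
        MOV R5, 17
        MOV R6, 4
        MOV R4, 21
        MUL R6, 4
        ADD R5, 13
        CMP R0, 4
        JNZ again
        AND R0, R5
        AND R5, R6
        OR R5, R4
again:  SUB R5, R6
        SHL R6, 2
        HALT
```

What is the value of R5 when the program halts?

R0=40
R5=17
R6=4
R4=21
R6=4*4=16
R5=17+13=30
CMP R0, 4  (cmp 40,4)
JNZ again: taken
R5=30-16=14
R6=16<<2=64
halt.

14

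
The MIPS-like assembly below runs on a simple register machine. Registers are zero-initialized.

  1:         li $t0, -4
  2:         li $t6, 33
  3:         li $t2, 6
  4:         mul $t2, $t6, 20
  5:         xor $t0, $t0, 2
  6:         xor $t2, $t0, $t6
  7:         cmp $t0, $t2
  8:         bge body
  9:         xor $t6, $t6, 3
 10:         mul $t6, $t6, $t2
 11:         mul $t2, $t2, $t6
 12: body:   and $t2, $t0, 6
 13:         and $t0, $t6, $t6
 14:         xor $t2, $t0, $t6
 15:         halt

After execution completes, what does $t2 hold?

0

after li $t0, -4: $t0=-4
after li $t6, 33: $t6=33
after li $t2, 6: $t2=6
after mul $t2, $t6, 20: $t2=33*20=660
after xor $t0, $t0, 2: $t0=(-4)^2=-2
after xor $t2, $t0, $t6: $t2=(-2)^33=-33
cmp $t0, $t2  (cmp -2,-33)
bge body: taken
after and $t2, $t0, 6: $t2=(-2)&6=6
after and $t0, $t6, $t6: $t0=33&33=33
after xor $t2, $t0, $t6: $t2=33^33=0
halt.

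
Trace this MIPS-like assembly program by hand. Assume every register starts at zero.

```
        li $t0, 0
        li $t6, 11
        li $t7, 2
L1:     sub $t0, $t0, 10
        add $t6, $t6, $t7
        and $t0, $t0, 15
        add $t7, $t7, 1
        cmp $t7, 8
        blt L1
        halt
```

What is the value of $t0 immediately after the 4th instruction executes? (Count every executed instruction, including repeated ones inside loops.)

-10

after li $t0, 0: $t0=0
after li $t6, 11: $t6=11
after li $t7, 2: $t7=2
after sub $t0, $t0, 10: $t0=0-10=-10
After step 4: $t0 = -10.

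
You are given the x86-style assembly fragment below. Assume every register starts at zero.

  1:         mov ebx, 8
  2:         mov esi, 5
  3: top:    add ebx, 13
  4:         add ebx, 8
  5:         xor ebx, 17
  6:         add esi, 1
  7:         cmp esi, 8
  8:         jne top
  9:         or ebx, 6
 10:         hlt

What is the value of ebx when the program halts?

ebx=8
esi=5
ebx=8+13=21
ebx=21+8=29
ebx=29^17=12
esi=5+1=6
cmp esi, 8  (cmp 6,8)
jne top: taken
ebx=12+13=25
ebx=25+8=33
ebx=33^17=48
esi=6+1=7
cmp esi, 8  (cmp 7,8)
jne top: taken
ebx=48+13=61
ebx=61+8=69
ebx=69^17=84
esi=7+1=8
cmp esi, 8  (cmp 8,8)
jne top: not taken
ebx=84|6=86
halt.

86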